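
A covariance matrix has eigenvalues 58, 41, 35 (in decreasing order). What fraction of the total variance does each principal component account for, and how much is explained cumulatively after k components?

Step 1 — total variance = trace(Sigma) = Σ λ_i = 58 + 41 + 35 = 134.

Step 2 — fraction explained by component i = λ_i / Σ λ:
  PC1: 58/134 = 0.4328
  PC2: 41/134 = 0.306
  PC3: 35/134 = 0.2612

Step 3 — cumulative fraction after k components = (λ_1 + ... + λ_k) / Σ λ:
  k = 1: 58/134 = 0.4328
  k = 2: (58 + 41)/134 = 99/134 = 0.7388
  k = 3: (58 + 41 + 35)/134 = 134/134 = 1

Summary (fraction, with percent):

explained: PC1 0.4328 (43.28%), PC2 0.306 (30.6%), PC3 0.2612 (26.12%);  cumulative: 0.4328, 0.7388, 1


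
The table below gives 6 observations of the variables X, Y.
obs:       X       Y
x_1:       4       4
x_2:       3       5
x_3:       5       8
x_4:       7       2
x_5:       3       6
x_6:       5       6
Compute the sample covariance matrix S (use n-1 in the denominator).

Step 1 — column means:
  mean(X) = (4 + 3 + 5 + 7 + 3 + 5) / 6 = 27/6 = 4.5
  mean(Y) = (4 + 5 + 8 + 2 + 6 + 6) / 6 = 31/6 = 5.1667

Step 2 — sample covariance S[i,j] = (1/(n-1)) · Σ_k (x_{k,i} - mean_i) · (x_{k,j} - mean_j), with n-1 = 5.
  S[X,X] = ((-0.5)·(-0.5) + (-1.5)·(-1.5) + (0.5)·(0.5) + (2.5)·(2.5) + (-1.5)·(-1.5) + (0.5)·(0.5)) / 5 = 11.5/5 = 2.3
  S[X,Y] = ((-0.5)·(-1.1667) + (-1.5)·(-0.1667) + (0.5)·(2.8333) + (2.5)·(-3.1667) + (-1.5)·(0.8333) + (0.5)·(0.8333)) / 5 = -6.5/5 = -1.3
  S[Y,Y] = ((-1.1667)·(-1.1667) + (-0.1667)·(-0.1667) + (2.8333)·(2.8333) + (-3.1667)·(-3.1667) + (0.8333)·(0.8333) + (0.8333)·(0.8333)) / 5 = 20.8333/5 = 4.1667

S is symmetric (S[j,i] = S[i,j]). Assembling:

S = [[2.3, -1.3],
 [-1.3, 4.1667]]


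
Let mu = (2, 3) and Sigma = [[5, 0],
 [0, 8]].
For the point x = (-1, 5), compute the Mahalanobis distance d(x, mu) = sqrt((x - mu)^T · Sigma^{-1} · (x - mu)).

Step 1 — centre the observation: (x - mu) = (-3, 2).

Step 2 — invert Sigma. det(Sigma) = 5·8 - (0)² = 40.
  Sigma^{-1} = (1/det) · [[d, -b], [-b, a]] = [[0.2, 0],
 [0, 0.125]].

Step 3 — form the quadratic (x - mu)^T · Sigma^{-1} · (x - mu):
  Sigma^{-1} · (x - mu) = (-0.6, 0.25).
  (x - mu)^T · [Sigma^{-1} · (x - mu)] = (-3)·(-0.6) + (2)·(0.25) = 2.3.

Step 4 — take square root: d = √(2.3) ≈ 1.5166.

d(x, mu) = √(2.3) ≈ 1.5166


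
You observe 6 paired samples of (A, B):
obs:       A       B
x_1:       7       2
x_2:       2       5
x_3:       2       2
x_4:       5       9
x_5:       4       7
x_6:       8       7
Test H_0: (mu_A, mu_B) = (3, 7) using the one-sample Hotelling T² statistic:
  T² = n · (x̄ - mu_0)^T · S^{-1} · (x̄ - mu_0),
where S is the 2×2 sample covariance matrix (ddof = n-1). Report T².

Step 1 — sample mean vector:
  mean(A) = (7 + 2 + 2 + 5 + 4 + 8) / 6 = 28/6 = 4.6667
  mean(B) = (2 + 5 + 2 + 9 + 7 + 7) / 6 = 32/6 = 5.3333
  x̄ = (4.6667, 5.3333),  deviation x̄ - mu_0 = (4.6667, 5.3333) - (3, 7) = (1.6667, -1.6667).

Step 2 — sample covariance matrix, S[i,j] = (1/(n-1)) · Σ_k (x_{k,i} - mean_i) · (x_{k,j} - mean_j), divisor n-1 = 5:
  S[A,A] = ((2.3333)·(2.3333) + (-2.6667)·(-2.6667) + (-2.6667)·(-2.6667) + (0.3333)·(0.3333) + (-0.6667)·(-0.6667) + (3.3333)·(3.3333)) / 5 = 31.3333/5 = 6.2667
  S[A,B] = ((2.3333)·(-3.3333) + (-2.6667)·(-0.3333) + (-2.6667)·(-3.3333) + (0.3333)·(3.6667) + (-0.6667)·(1.6667) + (3.3333)·(1.6667)) / 5 = 7.6667/5 = 1.5333
  S[B,B] = ((-3.3333)·(-3.3333) + (-0.3333)·(-0.3333) + (-3.3333)·(-3.3333) + (3.6667)·(3.6667) + (1.6667)·(1.6667) + (1.6667)·(1.6667)) / 5 = 41.3333/5 = 8.2667
  S = [[6.2667, 1.5333],
 [1.5333, 8.2667]].

Step 3 — invert S. det(S) = 6.2667·8.2667 - (1.5333)² = 49.4533.
  S^{-1} = (1/det) · [[d, -b], [-b, a]] = [[0.1672, -0.031],
 [-0.031, 0.1267]].

Step 4 — quadratic form (x̄ - mu_0)^T · S^{-1} · (x̄ - mu_0):
  S^{-1} · (x̄ - mu_0) = (0.3303, -0.2629),
  (x̄ - mu_0)^T · [...] = (1.6667)·(0.3303) + (-1.6667)·(-0.2629) = 0.9886.

Step 5 — scale by n: T² = 6 · 0.9886 = 5.9315.

T² ≈ 5.9315


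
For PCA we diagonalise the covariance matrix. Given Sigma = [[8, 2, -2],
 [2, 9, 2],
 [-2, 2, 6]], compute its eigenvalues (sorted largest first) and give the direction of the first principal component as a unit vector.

Step 1 — characteristic polynomial p(λ) = det(λI - Sigma) = λ³ - tr·λ² + c_1·λ - det, where tr = trace, c_1 = sum of the principal 2×2 minors, det = det(Sigma):
  tr = 8 + 9 + 6 = 23,
  c_1 = (8·9 - (2)²) + (8·6 - (-2)²) + (9·6 - (2)²) = 68 + 44 + 50 = 162,
  det = 8·(9·6 - (2)²) - (2)·((2)·6 - (2)·(-2)) + (-2)·((2)·(2) - 9·(-2)) = 8·(50) - (2)·(16) + (-2)·(22) = 324.
  So p(λ) = λ³ - 23λ² + 162λ - 324.
Step 2 — look for an integer root (rational root theorem: any rational root is an integer divisor of 324). Testing λ = 9:
  p(9) = 729 - 1863 + 1458 - 324 = 0  ✓
  Dividing out (λ - 9): p(λ) = (λ - 9)(λ² - 14λ + 36).
Step 3 — remaining eigenvalues from the quadratic λ² - 14λ + 36 = 0:
  Δ = 14² - 4·36 = 196 - 144 = 52,  λ = (14 ± √52)/2 = (14 ± 7.2111)/2 ≈ 10.6056 or 3.3944.
  Sorted: λ_1 = 10.6056,  λ_2 = 9,  λ_3 = 3.3944  (check: sum = 23 = tr ✓).

Step 4 — unit eigenvector for λ_1 ≈ 10.6056: v spans the null space of (Sigma - λ_1 I), whose rows are
  r_1 = (-2.6056, 2, -2),  r_2 = (2, -1.6056, 2),  r_3 = (-2, 2, -4.6056).
  v is orthogonal to every row, so take v ∝ r_1 × r_2 = ((2)·(2) - (-2)·(-1.6056), (-2)·(2) - (-2.6056)·(2), (-2.6056)·(-1.6056) - (2)·(2)) ≈ (0.7889, 1.2111, 0.1833).
  Let u = (0.7889, 1.2111, 0.1833).
  ||u|| = √((0.7889)² + (1.2111)² + (0.1833)²) = √(2.1227) ≈ 1.457,  v_1 = u/||u|| ≈ (0.5415, 0.8313, 0.1258) (||v_1|| = 1).

λ_1 = 10.6056,  λ_2 = 9,  λ_3 = 3.3944;  v_1 ≈ (0.5415, 0.8313, 0.1258)


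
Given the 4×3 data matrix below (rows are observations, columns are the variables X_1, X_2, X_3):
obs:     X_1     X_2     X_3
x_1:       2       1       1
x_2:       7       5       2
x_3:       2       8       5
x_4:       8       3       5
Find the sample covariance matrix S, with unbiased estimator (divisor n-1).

Step 1 — column means:
  mean(X_1) = (2 + 7 + 2 + 8) / 4 = 19/4 = 4.75
  mean(X_2) = (1 + 5 + 8 + 3) / 4 = 17/4 = 4.25
  mean(X_3) = (1 + 2 + 5 + 5) / 4 = 13/4 = 3.25

Step 2 — sample covariance S[i,j] = (1/(n-1)) · Σ_k (x_{k,i} - mean_i) · (x_{k,j} - mean_j), with n-1 = 3.
  S[X_1,X_1] = ((-2.75)·(-2.75) + (2.25)·(2.25) + (-2.75)·(-2.75) + (3.25)·(3.25)) / 3 = 30.75/3 = 10.25
  S[X_1,X_2] = ((-2.75)·(-3.25) + (2.25)·(0.75) + (-2.75)·(3.75) + (3.25)·(-1.25)) / 3 = -3.75/3 = -1.25
  S[X_1,X_3] = ((-2.75)·(-2.25) + (2.25)·(-1.25) + (-2.75)·(1.75) + (3.25)·(1.75)) / 3 = 4.25/3 = 1.4167
  S[X_2,X_2] = ((-3.25)·(-3.25) + (0.75)·(0.75) + (3.75)·(3.75) + (-1.25)·(-1.25)) / 3 = 26.75/3 = 8.9167
  S[X_2,X_3] = ((-3.25)·(-2.25) + (0.75)·(-1.25) + (3.75)·(1.75) + (-1.25)·(1.75)) / 3 = 10.75/3 = 3.5833
  S[X_3,X_3] = ((-2.25)·(-2.25) + (-1.25)·(-1.25) + (1.75)·(1.75) + (1.75)·(1.75)) / 3 = 12.75/3 = 4.25

S is symmetric (S[j,i] = S[i,j]). Assembling:

S = [[10.25, -1.25, 1.4167],
 [-1.25, 8.9167, 3.5833],
 [1.4167, 3.5833, 4.25]]


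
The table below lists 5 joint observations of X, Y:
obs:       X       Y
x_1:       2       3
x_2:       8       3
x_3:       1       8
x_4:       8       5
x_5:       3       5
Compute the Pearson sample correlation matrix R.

Step 1 — column means:
  mean(X) = (2 + 8 + 1 + 8 + 3) / 5 = 22/5 = 4.4
  mean(Y) = (3 + 3 + 8 + 5 + 5) / 5 = 24/5 = 4.8

Step 2 — sample variances and covariances s[i,j] = (1/(n-1)) · Σ_k (x_{k,i} - mean_i) · (x_{k,j} - mean_j), with n-1 = 4:
  s[X,X] = ((-2.4)·(-2.4) + (3.6)·(3.6) + (-3.4)·(-3.4) + (3.6)·(3.6) + (-1.4)·(-1.4)) / 4 = 45.2/4 = 11.3
  s[X,Y] = ((-2.4)·(-1.8) + (3.6)·(-1.8) + (-3.4)·(3.2) + (3.6)·(0.2) + (-1.4)·(0.2)) / 4 = -12.6/4 = -3.15
  s[Y,Y] = ((-1.8)·(-1.8) + (-1.8)·(-1.8) + (3.2)·(3.2) + (0.2)·(0.2) + (0.2)·(0.2)) / 4 = 16.8/4 = 4.2
  Sample standard deviations s_i = √(s[i,i]):
  s(X) = √(11.3) = 3.3615
  s(Y) = √(4.2) = 2.0494

Step 3 — r_{ij} = s_{ij} / (s_i · s_j):
  r[X,X] = 1 (diagonal).
  r[X,Y] = -3.15 / (3.3615 · 2.0494) = -3.15 / 6.8891 = -0.4572
  r[Y,Y] = 1 (diagonal).

R is symmetric with unit diagonal. Assembling:

R = [[1, -0.4572],
 [-0.4572, 1]]


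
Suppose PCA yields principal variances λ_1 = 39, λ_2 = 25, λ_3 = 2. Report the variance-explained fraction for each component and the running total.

Step 1 — total variance = trace(Sigma) = Σ λ_i = 39 + 25 + 2 = 66.

Step 2 — fraction explained by component i = λ_i / Σ λ:
  PC1: 39/66 = 0.5909
  PC2: 25/66 = 0.3788
  PC3: 2/66 = 0.0303

Step 3 — cumulative fraction after k components = (λ_1 + ... + λ_k) / Σ λ:
  k = 1: 39/66 = 0.5909
  k = 2: (39 + 25)/66 = 64/66 = 0.9697
  k = 3: (39 + 25 + 2)/66 = 66/66 = 1

Summary (fraction, with percent):

explained: PC1 0.5909 (59.09%), PC2 0.3788 (37.88%), PC3 0.0303 (3.03%);  cumulative: 0.5909, 0.9697, 1


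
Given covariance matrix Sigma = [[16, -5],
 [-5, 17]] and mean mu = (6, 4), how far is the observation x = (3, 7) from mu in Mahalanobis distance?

Step 1 — centre the observation: (x - mu) = (-3, 3).

Step 2 — invert Sigma. det(Sigma) = 16·17 - (-5)² = 247.
  Sigma^{-1} = (1/det) · [[d, -b], [-b, a]] = [[0.0688, 0.0202],
 [0.0202, 0.0648]].

Step 3 — form the quadratic (x - mu)^T · Sigma^{-1} · (x - mu):
  Sigma^{-1} · (x - mu) = (-0.1457, 0.1336).
  (x - mu)^T · [Sigma^{-1} · (x - mu)] = (-3)·(-0.1457) + (3)·(0.1336) = 0.8381.

Step 4 — take square root: d = √(0.8381) ≈ 0.9155.

d(x, mu) = √(0.8381) ≈ 0.9155


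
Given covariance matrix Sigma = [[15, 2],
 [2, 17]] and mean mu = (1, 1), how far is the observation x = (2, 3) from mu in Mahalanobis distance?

Step 1 — centre the observation: (x - mu) = (1, 2).

Step 2 — invert Sigma. det(Sigma) = 15·17 - (2)² = 251.
  Sigma^{-1} = (1/det) · [[d, -b], [-b, a]] = [[0.0677, -0.008],
 [-0.008, 0.0598]].

Step 3 — form the quadratic (x - mu)^T · Sigma^{-1} · (x - mu):
  Sigma^{-1} · (x - mu) = (0.0518, 0.1116).
  (x - mu)^T · [Sigma^{-1} · (x - mu)] = (1)·(0.0518) + (2)·(0.1116) = 0.2749.

Step 4 — take square root: d = √(0.2749) ≈ 0.5243.

d(x, mu) = √(0.2749) ≈ 0.5243


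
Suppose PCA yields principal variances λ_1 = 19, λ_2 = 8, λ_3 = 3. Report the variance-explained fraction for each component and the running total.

Step 1 — total variance = trace(Sigma) = Σ λ_i = 19 + 8 + 3 = 30.

Step 2 — fraction explained by component i = λ_i / Σ λ:
  PC1: 19/30 = 0.6333
  PC2: 8/30 = 0.2667
  PC3: 3/30 = 0.1

Step 3 — cumulative fraction after k components = (λ_1 + ... + λ_k) / Σ λ:
  k = 1: 19/30 = 0.6333
  k = 2: (19 + 8)/30 = 27/30 = 0.9
  k = 3: (19 + 8 + 3)/30 = 30/30 = 1

Summary (fraction, with percent):

explained: PC1 0.6333 (63.33%), PC2 0.2667 (26.67%), PC3 0.1 (10%);  cumulative: 0.6333, 0.9, 1


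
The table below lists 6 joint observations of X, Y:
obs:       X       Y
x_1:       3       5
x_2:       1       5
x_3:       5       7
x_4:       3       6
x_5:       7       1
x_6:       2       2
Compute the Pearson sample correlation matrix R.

Step 1 — column means:
  mean(X) = (3 + 1 + 5 + 3 + 7 + 2) / 6 = 21/6 = 3.5
  mean(Y) = (5 + 5 + 7 + 6 + 1 + 2) / 6 = 26/6 = 4.3333

Step 2 — sample variances and covariances s[i,j] = (1/(n-1)) · Σ_k (x_{k,i} - mean_i) · (x_{k,j} - mean_j), with n-1 = 5:
  s[X,X] = ((-0.5)·(-0.5) + (-2.5)·(-2.5) + (1.5)·(1.5) + (-0.5)·(-0.5) + (3.5)·(3.5) + (-1.5)·(-1.5)) / 5 = 23.5/5 = 4.7
  s[X,Y] = ((-0.5)·(0.6667) + (-2.5)·(0.6667) + (1.5)·(2.6667) + (-0.5)·(1.6667) + (3.5)·(-3.3333) + (-1.5)·(-2.3333)) / 5 = -7/5 = -1.4
  s[Y,Y] = ((0.6667)·(0.6667) + (0.6667)·(0.6667) + (2.6667)·(2.6667) + (1.6667)·(1.6667) + (-3.3333)·(-3.3333) + (-2.3333)·(-2.3333)) / 5 = 27.3333/5 = 5.4667
  Sample standard deviations s_i = √(s[i,i]):
  s(X) = √(4.7) = 2.1679
  s(Y) = √(5.4667) = 2.3381

Step 3 — r_{ij} = s_{ij} / (s_i · s_j):
  r[X,X] = 1 (diagonal).
  r[X,Y] = -1.4 / (2.1679 · 2.3381) = -1.4 / 5.0689 = -0.2762
  r[Y,Y] = 1 (diagonal).

R is symmetric with unit diagonal. Assembling:

R = [[1, -0.2762],
 [-0.2762, 1]]


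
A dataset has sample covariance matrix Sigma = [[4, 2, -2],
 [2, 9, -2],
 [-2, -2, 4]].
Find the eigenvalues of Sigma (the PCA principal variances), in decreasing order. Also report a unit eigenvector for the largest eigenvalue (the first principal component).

Step 1 — characteristic polynomial p(λ) = det(λI - Sigma) = λ³ - tr·λ² + c_1·λ - det, where tr = trace, c_1 = sum of the principal 2×2 minors, det = det(Sigma):
  tr = 4 + 9 + 4 = 17,
  c_1 = (4·9 - (2)²) + (4·4 - (-2)²) + (9·4 - (-2)²) = 32 + 12 + 32 = 76,
  det = 4·(9·4 - (-2)²) - (2)·((2)·4 - (-2)·(-2)) + (-2)·((2)·(-2) - 9·(-2)) = 4·(32) - (2)·(4) + (-2)·(14) = 92.
  So p(λ) = λ³ - 17λ² + 76λ - 92.
Step 2 — look for an integer root (rational root theorem: any rational root is an integer divisor of 92). Testing λ = 2:
  p(2) = 8 - 68 + 152 - 92 = 0  ✓
  Dividing out (λ - 2): p(λ) = (λ - 2)(λ² - 15λ + 46).
Step 3 — remaining eigenvalues from the quadratic λ² - 15λ + 46 = 0:
  Δ = 15² - 4·46 = 225 - 184 = 41,  λ = (15 ± √41)/2 = (15 ± 6.4031)/2 ≈ 10.7016 or 4.2984.
  Sorted: λ_1 = 10.7016,  λ_2 = 4.2984,  λ_3 = 2  (check: sum = 17 = tr ✓).

Step 4 — unit eigenvector for λ_1 ≈ 10.7016: v spans the null space of (Sigma - λ_1 I), whose rows are
  r_1 = (-6.7016, 2, -2),  r_2 = (2, -1.7016, -2),  r_3 = (-2, -2, -6.7016).
  v is orthogonal to every row, so take v ∝ r_1 × r_2 = ((2)·(-2) - (-2)·(-1.7016), (-2)·(2) - (-6.7016)·(-2), (-6.7016)·(-1.7016) - (2)·(2)) ≈ (-7.4031, -17.4031, 7.4031).
  Rescale (multiply by -1 so the first nonzero entry is positive): u = (7.4031, 17.4031, -7.4031).
  ||u|| = √((7.4031)² + (17.4031)² + (-7.4031)²) = √(412.4812) ≈ 20.3096,  v_1 = u/||u|| ≈ (0.3645, 0.8569, -0.3645) (||v_1|| = 1).

λ_1 = 10.7016,  λ_2 = 4.2984,  λ_3 = 2;  v_1 ≈ (0.3645, 0.8569, -0.3645)


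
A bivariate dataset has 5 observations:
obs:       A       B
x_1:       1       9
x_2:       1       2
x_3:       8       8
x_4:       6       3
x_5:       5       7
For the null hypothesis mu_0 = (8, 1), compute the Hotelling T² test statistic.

Step 1 — sample mean vector:
  mean(A) = (1 + 1 + 8 + 6 + 5) / 5 = 21/5 = 4.2
  mean(B) = (9 + 2 + 8 + 3 + 7) / 5 = 29/5 = 5.8
  x̄ = (4.2, 5.8),  deviation x̄ - mu_0 = (4.2, 5.8) - (8, 1) = (-3.8, 4.8).

Step 2 — sample covariance matrix, S[i,j] = (1/(n-1)) · Σ_k (x_{k,i} - mean_i) · (x_{k,j} - mean_j), divisor n-1 = 4:
  S[A,A] = ((-3.2)·(-3.2) + (-3.2)·(-3.2) + (3.8)·(3.8) + (1.8)·(1.8) + (0.8)·(0.8)) / 4 = 38.8/4 = 9.7
  S[A,B] = ((-3.2)·(3.2) + (-3.2)·(-3.8) + (3.8)·(2.2) + (1.8)·(-2.8) + (0.8)·(1.2)) / 4 = 6.2/4 = 1.55
  S[B,B] = ((3.2)·(3.2) + (-3.8)·(-3.8) + (2.2)·(2.2) + (-2.8)·(-2.8) + (1.2)·(1.2)) / 4 = 38.8/4 = 9.7
  S = [[9.7, 1.55],
 [1.55, 9.7]].

Step 3 — invert S. det(S) = 9.7·9.7 - (1.55)² = 91.6875.
  S^{-1} = (1/det) · [[d, -b], [-b, a]] = [[0.1058, -0.0169],
 [-0.0169, 0.1058]].

Step 4 — quadratic form (x̄ - mu_0)^T · S^{-1} · (x̄ - mu_0):
  S^{-1} · (x̄ - mu_0) = (-0.4832, 0.5721),
  (x̄ - mu_0)^T · [...] = (-3.8)·(-0.4832) + (4.8)·(0.5721) = 4.5819.

Step 5 — scale by n: T² = 5 · 4.5819 = 22.9093.

T² ≈ 22.9093


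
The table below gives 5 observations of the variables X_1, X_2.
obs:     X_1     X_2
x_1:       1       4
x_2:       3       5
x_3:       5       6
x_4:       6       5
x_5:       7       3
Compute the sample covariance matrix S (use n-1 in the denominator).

Step 1 — column means:
  mean(X_1) = (1 + 3 + 5 + 6 + 7) / 5 = 22/5 = 4.4
  mean(X_2) = (4 + 5 + 6 + 5 + 3) / 5 = 23/5 = 4.6

Step 2 — sample covariance S[i,j] = (1/(n-1)) · Σ_k (x_{k,i} - mean_i) · (x_{k,j} - mean_j), with n-1 = 4.
  S[X_1,X_1] = ((-3.4)·(-3.4) + (-1.4)·(-1.4) + (0.6)·(0.6) + (1.6)·(1.6) + (2.6)·(2.6)) / 4 = 23.2/4 = 5.8
  S[X_1,X_2] = ((-3.4)·(-0.6) + (-1.4)·(0.4) + (0.6)·(1.4) + (1.6)·(0.4) + (2.6)·(-1.6)) / 4 = -1.2/4 = -0.3
  S[X_2,X_2] = ((-0.6)·(-0.6) + (0.4)·(0.4) + (1.4)·(1.4) + (0.4)·(0.4) + (-1.6)·(-1.6)) / 4 = 5.2/4 = 1.3

S is symmetric (S[j,i] = S[i,j]). Assembling:

S = [[5.8, -0.3],
 [-0.3, 1.3]]


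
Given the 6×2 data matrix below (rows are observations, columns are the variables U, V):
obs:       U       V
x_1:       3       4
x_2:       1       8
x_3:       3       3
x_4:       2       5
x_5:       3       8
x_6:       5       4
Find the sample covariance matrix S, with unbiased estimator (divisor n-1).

Step 1 — column means:
  mean(U) = (3 + 1 + 3 + 2 + 3 + 5) / 6 = 17/6 = 2.8333
  mean(V) = (4 + 8 + 3 + 5 + 8 + 4) / 6 = 32/6 = 5.3333

Step 2 — sample covariance S[i,j] = (1/(n-1)) · Σ_k (x_{k,i} - mean_i) · (x_{k,j} - mean_j), with n-1 = 5.
  S[U,U] = ((0.1667)·(0.1667) + (-1.8333)·(-1.8333) + (0.1667)·(0.1667) + (-0.8333)·(-0.8333) + (0.1667)·(0.1667) + (2.1667)·(2.1667)) / 5 = 8.8333/5 = 1.7667
  S[U,V] = ((0.1667)·(-1.3333) + (-1.8333)·(2.6667) + (0.1667)·(-2.3333) + (-0.8333)·(-0.3333) + (0.1667)·(2.6667) + (2.1667)·(-1.3333)) / 5 = -7.6667/5 = -1.5333
  S[V,V] = ((-1.3333)·(-1.3333) + (2.6667)·(2.6667) + (-2.3333)·(-2.3333) + (-0.3333)·(-0.3333) + (2.6667)·(2.6667) + (-1.3333)·(-1.3333)) / 5 = 23.3333/5 = 4.6667

S is symmetric (S[j,i] = S[i,j]). Assembling:

S = [[1.7667, -1.5333],
 [-1.5333, 4.6667]]


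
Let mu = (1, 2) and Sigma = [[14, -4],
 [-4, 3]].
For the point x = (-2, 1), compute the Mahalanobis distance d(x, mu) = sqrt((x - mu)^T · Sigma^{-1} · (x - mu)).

Step 1 — centre the observation: (x - mu) = (-3, -1).

Step 2 — invert Sigma. det(Sigma) = 14·3 - (-4)² = 26.
  Sigma^{-1} = (1/det) · [[d, -b], [-b, a]] = [[0.1154, 0.1538],
 [0.1538, 0.5385]].

Step 3 — form the quadratic (x - mu)^T · Sigma^{-1} · (x - mu):
  Sigma^{-1} · (x - mu) = (-0.5, -1).
  (x - mu)^T · [Sigma^{-1} · (x - mu)] = (-3)·(-0.5) + (-1)·(-1) = 2.5.

Step 4 — take square root: d = √(2.5) ≈ 1.5811.

d(x, mu) = √(2.5) ≈ 1.5811


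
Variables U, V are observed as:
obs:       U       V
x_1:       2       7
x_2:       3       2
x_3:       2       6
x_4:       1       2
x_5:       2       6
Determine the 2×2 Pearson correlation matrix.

Step 1 — column means:
  mean(U) = (2 + 3 + 2 + 1 + 2) / 5 = 10/5 = 2
  mean(V) = (7 + 2 + 6 + 2 + 6) / 5 = 23/5 = 4.6

Step 2 — sample variances and covariances s[i,j] = (1/(n-1)) · Σ_k (x_{k,i} - mean_i) · (x_{k,j} - mean_j), with n-1 = 4:
  s[U,U] = ((0)·(0) + (1)·(1) + (0)·(0) + (-1)·(-1) + (0)·(0)) / 4 = 2/4 = 0.5
  s[U,V] = ((0)·(2.4) + (1)·(-2.6) + (0)·(1.4) + (-1)·(-2.6) + (0)·(1.4)) / 4 = 0/4 = 0
  s[V,V] = ((2.4)·(2.4) + (-2.6)·(-2.6) + (1.4)·(1.4) + (-2.6)·(-2.6) + (1.4)·(1.4)) / 4 = 23.2/4 = 5.8
  Sample standard deviations s_i = √(s[i,i]):
  s(U) = √(0.5) = 0.7071
  s(V) = √(5.8) = 2.4083

Step 3 — r_{ij} = s_{ij} / (s_i · s_j):
  r[U,U] = 1 (diagonal).
  r[U,V] = 0 / (0.7071 · 2.4083) = 0 / 1.7029 = 0
  r[V,V] = 1 (diagonal).

R is symmetric with unit diagonal. Assembling:

R = [[1, 0],
 [0, 1]]


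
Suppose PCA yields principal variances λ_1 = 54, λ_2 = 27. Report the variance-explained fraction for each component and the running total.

Step 1 — total variance = trace(Sigma) = Σ λ_i = 54 + 27 = 81.

Step 2 — fraction explained by component i = λ_i / Σ λ:
  PC1: 54/81 = 0.6667
  PC2: 27/81 = 0.3333

Step 3 — cumulative fraction after k components = (λ_1 + ... + λ_k) / Σ λ:
  k = 1: 54/81 = 0.6667
  k = 2: (54 + 27)/81 = 81/81 = 1

Summary (fraction, with percent):

explained: PC1 0.6667 (66.67%), PC2 0.3333 (33.33%);  cumulative: 0.6667, 1


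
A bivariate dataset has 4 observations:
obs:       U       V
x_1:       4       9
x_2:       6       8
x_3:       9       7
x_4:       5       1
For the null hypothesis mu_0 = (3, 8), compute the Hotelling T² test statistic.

Step 1 — sample mean vector:
  mean(U) = (4 + 6 + 9 + 5) / 4 = 24/4 = 6
  mean(V) = (9 + 8 + 7 + 1) / 4 = 25/4 = 6.25
  x̄ = (6, 6.25),  deviation x̄ - mu_0 = (6, 6.25) - (3, 8) = (3, -1.75).

Step 2 — sample covariance matrix, S[i,j] = (1/(n-1)) · Σ_k (x_{k,i} - mean_i) · (x_{k,j} - mean_j), divisor n-1 = 3:
  S[U,U] = ((-2)·(-2) + (0)·(0) + (3)·(3) + (-1)·(-1)) / 3 = 14/3 = 4.6667
  S[U,V] = ((-2)·(2.75) + (0)·(1.75) + (3)·(0.75) + (-1)·(-5.25)) / 3 = 2/3 = 0.6667
  S[V,V] = ((2.75)·(2.75) + (1.75)·(1.75) + (0.75)·(0.75) + (-5.25)·(-5.25)) / 3 = 38.75/3 = 12.9167
  S = [[4.6667, 0.6667],
 [0.6667, 12.9167]].

Step 3 — invert S. det(S) = 4.6667·12.9167 - (0.6667)² = 59.8333.
  S^{-1} = (1/det) · [[d, -b], [-b, a]] = [[0.2159, -0.0111],
 [-0.0111, 0.078]].

Step 4 — quadratic form (x̄ - mu_0)^T · S^{-1} · (x̄ - mu_0):
  S^{-1} · (x̄ - mu_0) = (0.6671, -0.1699),
  (x̄ - mu_0)^T · [...] = (3)·(0.6671) + (-1.75)·(-0.1699) = 2.2987.

Step 5 — scale by n: T² = 4 · 2.2987 = 9.195.

T² ≈ 9.195


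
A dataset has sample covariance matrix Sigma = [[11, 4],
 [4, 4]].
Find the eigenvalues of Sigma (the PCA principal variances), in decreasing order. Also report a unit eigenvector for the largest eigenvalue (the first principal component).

Step 1 — characteristic polynomial of 2×2 Sigma:
  det(Sigma - λI) = λ² - trace · λ + det = 0.
  trace = 11 + 4 = 15, det = 11·4 - (4)² = 28.
Step 2 — discriminant:
  Δ = trace² - 4·det = 225 - 112 = 113.
Step 3 — eigenvalues:
  λ = (trace ± √Δ)/2 = (15 ± 10.6301)/2,
  λ_1 = 12.8151,  λ_2 = 2.1849.

Step 4 — unit eigenvector for λ_1: solve (Sigma - λ_1 I)v = 0. First row:
  (11 - 12.8151)·v_x + (4)·v_y = 0, i.e. (-1.8151)·v_x + (4)·v_y = 0,
  so v ∝ (b, λ_1 - a) = (4, 1.8151) = u.
  ||u|| = √((4)² + (1.8151)²) = √(19.2945) ≈ 4.3925,
  v_1 = u/||u|| ≈ (0.9106, 0.4132) (||v_1|| = 1).

λ_1 = 12.8151,  λ_2 = 2.1849;  v_1 ≈ (0.9106, 0.4132)


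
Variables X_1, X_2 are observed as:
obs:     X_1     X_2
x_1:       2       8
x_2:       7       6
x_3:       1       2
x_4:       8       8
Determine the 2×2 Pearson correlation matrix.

Step 1 — column means:
  mean(X_1) = (2 + 7 + 1 + 8) / 4 = 18/4 = 4.5
  mean(X_2) = (8 + 6 + 2 + 8) / 4 = 24/4 = 6

Step 2 — sample variances and covariances s[i,j] = (1/(n-1)) · Σ_k (x_{k,i} - mean_i) · (x_{k,j} - mean_j), with n-1 = 3:
  s[X_1,X_1] = ((-2.5)·(-2.5) + (2.5)·(2.5) + (-3.5)·(-3.5) + (3.5)·(3.5)) / 3 = 37/3 = 12.3333
  s[X_1,X_2] = ((-2.5)·(2) + (2.5)·(0) + (-3.5)·(-4) + (3.5)·(2)) / 3 = 16/3 = 5.3333
  s[X_2,X_2] = ((2)·(2) + (0)·(0) + (-4)·(-4) + (2)·(2)) / 3 = 24/3 = 8
  Sample standard deviations s_i = √(s[i,i]):
  s(X_1) = √(12.3333) = 3.5119
  s(X_2) = √(8) = 2.8284

Step 3 — r_{ij} = s_{ij} / (s_i · s_j):
  r[X_1,X_1] = 1 (diagonal).
  r[X_1,X_2] = 5.3333 / (3.5119 · 2.8284) = 5.3333 / 9.9331 = 0.5369
  r[X_2,X_2] = 1 (diagonal).

R is symmetric with unit diagonal. Assembling:

R = [[1, 0.5369],
 [0.5369, 1]]


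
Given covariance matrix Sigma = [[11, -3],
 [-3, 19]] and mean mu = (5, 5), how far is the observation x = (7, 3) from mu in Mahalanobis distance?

Step 1 — centre the observation: (x - mu) = (2, -2).

Step 2 — invert Sigma. det(Sigma) = 11·19 - (-3)² = 200.
  Sigma^{-1} = (1/det) · [[d, -b], [-b, a]] = [[0.095, 0.015],
 [0.015, 0.055]].

Step 3 — form the quadratic (x - mu)^T · Sigma^{-1} · (x - mu):
  Sigma^{-1} · (x - mu) = (0.16, -0.08).
  (x - mu)^T · [Sigma^{-1} · (x - mu)] = (2)·(0.16) + (-2)·(-0.08) = 0.48.

Step 4 — take square root: d = √(0.48) ≈ 0.6928.

d(x, mu) = √(0.48) ≈ 0.6928


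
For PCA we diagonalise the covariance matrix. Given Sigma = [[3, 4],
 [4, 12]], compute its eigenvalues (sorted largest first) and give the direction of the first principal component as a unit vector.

Step 1 — characteristic polynomial of 2×2 Sigma:
  det(Sigma - λI) = λ² - trace · λ + det = 0.
  trace = 3 + 12 = 15, det = 3·12 - (4)² = 20.
Step 2 — discriminant:
  Δ = trace² - 4·det = 225 - 80 = 145.
Step 3 — eigenvalues:
  λ = (trace ± √Δ)/2 = (15 ± 12.0416)/2,
  λ_1 = 13.5208,  λ_2 = 1.4792.

Step 4 — unit eigenvector for λ_1: solve (Sigma - λ_1 I)v = 0. First row:
  (3 - 13.5208)·v_x + (4)·v_y = 0, i.e. (-10.5208)·v_x + (4)·v_y = 0,
  so v ∝ (b, λ_1 - a) = (4, 10.5208) = u.
  ||u|| = √((4)² + (10.5208)²) = √(126.6872) ≈ 11.2555,
  v_1 = u/||u|| ≈ (0.3554, 0.9347) (||v_1|| = 1).

λ_1 = 13.5208,  λ_2 = 1.4792;  v_1 ≈ (0.3554, 0.9347)


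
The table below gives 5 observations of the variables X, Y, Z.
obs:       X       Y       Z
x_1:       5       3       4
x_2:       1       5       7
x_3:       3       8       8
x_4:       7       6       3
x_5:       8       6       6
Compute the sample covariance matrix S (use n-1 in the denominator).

Step 1 — column means:
  mean(X) = (5 + 1 + 3 + 7 + 8) / 5 = 24/5 = 4.8
  mean(Y) = (3 + 5 + 8 + 6 + 6) / 5 = 28/5 = 5.6
  mean(Z) = (4 + 7 + 8 + 3 + 6) / 5 = 28/5 = 5.6

Step 2 — sample covariance S[i,j] = (1/(n-1)) · Σ_k (x_{k,i} - mean_i) · (x_{k,j} - mean_j), with n-1 = 4.
  S[X,X] = ((0.2)·(0.2) + (-3.8)·(-3.8) + (-1.8)·(-1.8) + (2.2)·(2.2) + (3.2)·(3.2)) / 4 = 32.8/4 = 8.2
  S[X,Y] = ((0.2)·(-2.6) + (-3.8)·(-0.6) + (-1.8)·(2.4) + (2.2)·(0.4) + (3.2)·(0.4)) / 4 = -0.4/4 = -0.1
  S[X,Z] = ((0.2)·(-1.6) + (-3.8)·(1.4) + (-1.8)·(2.4) + (2.2)·(-2.6) + (3.2)·(0.4)) / 4 = -14.4/4 = -3.6
  S[Y,Y] = ((-2.6)·(-2.6) + (-0.6)·(-0.6) + (2.4)·(2.4) + (0.4)·(0.4) + (0.4)·(0.4)) / 4 = 13.2/4 = 3.3
  S[Y,Z] = ((-2.6)·(-1.6) + (-0.6)·(1.4) + (2.4)·(2.4) + (0.4)·(-2.6) + (0.4)·(0.4)) / 4 = 8.2/4 = 2.05
  S[Z,Z] = ((-1.6)·(-1.6) + (1.4)·(1.4) + (2.4)·(2.4) + (-2.6)·(-2.6) + (0.4)·(0.4)) / 4 = 17.2/4 = 4.3

S is symmetric (S[j,i] = S[i,j]). Assembling:

S = [[8.2, -0.1, -3.6],
 [-0.1, 3.3, 2.05],
 [-3.6, 2.05, 4.3]]


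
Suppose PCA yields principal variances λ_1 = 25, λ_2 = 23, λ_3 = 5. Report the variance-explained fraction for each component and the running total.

Step 1 — total variance = trace(Sigma) = Σ λ_i = 25 + 23 + 5 = 53.

Step 2 — fraction explained by component i = λ_i / Σ λ:
  PC1: 25/53 = 0.4717
  PC2: 23/53 = 0.434
  PC3: 5/53 = 0.0943

Step 3 — cumulative fraction after k components = (λ_1 + ... + λ_k) / Σ λ:
  k = 1: 25/53 = 0.4717
  k = 2: (25 + 23)/53 = 48/53 = 0.9057
  k = 3: (25 + 23 + 5)/53 = 53/53 = 1

Summary (fraction, with percent):

explained: PC1 0.4717 (47.17%), PC2 0.434 (43.4%), PC3 0.0943 (9.43%);  cumulative: 0.4717, 0.9057, 1


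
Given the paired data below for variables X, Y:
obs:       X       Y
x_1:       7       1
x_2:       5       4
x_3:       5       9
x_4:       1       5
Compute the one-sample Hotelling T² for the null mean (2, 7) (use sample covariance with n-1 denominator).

Step 1 — sample mean vector:
  mean(X) = (7 + 5 + 5 + 1) / 4 = 18/4 = 4.5
  mean(Y) = (1 + 4 + 9 + 5) / 4 = 19/4 = 4.75
  x̄ = (4.5, 4.75),  deviation x̄ - mu_0 = (4.5, 4.75) - (2, 7) = (2.5, -2.25).

Step 2 — sample covariance matrix, S[i,j] = (1/(n-1)) · Σ_k (x_{k,i} - mean_i) · (x_{k,j} - mean_j), divisor n-1 = 3:
  S[X,X] = ((2.5)·(2.5) + (0.5)·(0.5) + (0.5)·(0.5) + (-3.5)·(-3.5)) / 3 = 19/3 = 6.3333
  S[X,Y] = ((2.5)·(-3.75) + (0.5)·(-0.75) + (0.5)·(4.25) + (-3.5)·(0.25)) / 3 = -8.5/3 = -2.8333
  S[Y,Y] = ((-3.75)·(-3.75) + (-0.75)·(-0.75) + (4.25)·(4.25) + (0.25)·(0.25)) / 3 = 32.75/3 = 10.9167
  S = [[6.3333, -2.8333],
 [-2.8333, 10.9167]].

Step 3 — invert S. det(S) = 6.3333·10.9167 - (-2.8333)² = 61.1111.
  S^{-1} = (1/det) · [[d, -b], [-b, a]] = [[0.1786, 0.0464],
 [0.0464, 0.1036]].

Step 4 — quadratic form (x̄ - mu_0)^T · S^{-1} · (x̄ - mu_0):
  S^{-1} · (x̄ - mu_0) = (0.3423, -0.1173),
  (x̄ - mu_0)^T · [...] = (2.5)·(0.3423) + (-2.25)·(-0.1173) = 1.1195.

Step 5 — scale by n: T² = 4 · 1.1195 = 4.4782.

T² ≈ 4.4782


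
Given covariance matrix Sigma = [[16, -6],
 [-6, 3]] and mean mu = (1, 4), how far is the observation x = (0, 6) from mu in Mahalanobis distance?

Step 1 — centre the observation: (x - mu) = (-1, 2).

Step 2 — invert Sigma. det(Sigma) = 16·3 - (-6)² = 12.
  Sigma^{-1} = (1/det) · [[d, -b], [-b, a]] = [[0.25, 0.5],
 [0.5, 1.3333]].

Step 3 — form the quadratic (x - mu)^T · Sigma^{-1} · (x - mu):
  Sigma^{-1} · (x - mu) = (0.75, 2.1667).
  (x - mu)^T · [Sigma^{-1} · (x - mu)] = (-1)·(0.75) + (2)·(2.1667) = 3.5833.

Step 4 — take square root: d = √(3.5833) ≈ 1.893.

d(x, mu) = √(3.5833) ≈ 1.893


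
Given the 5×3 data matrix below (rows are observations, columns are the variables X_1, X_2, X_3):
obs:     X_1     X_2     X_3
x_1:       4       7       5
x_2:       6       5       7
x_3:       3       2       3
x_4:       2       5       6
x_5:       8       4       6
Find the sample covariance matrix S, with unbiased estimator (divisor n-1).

Step 1 — column means:
  mean(X_1) = (4 + 6 + 3 + 2 + 8) / 5 = 23/5 = 4.6
  mean(X_2) = (7 + 5 + 2 + 5 + 4) / 5 = 23/5 = 4.6
  mean(X_3) = (5 + 7 + 3 + 6 + 6) / 5 = 27/5 = 5.4

Step 2 — sample covariance S[i,j] = (1/(n-1)) · Σ_k (x_{k,i} - mean_i) · (x_{k,j} - mean_j), with n-1 = 4.
  S[X_1,X_1] = ((-0.6)·(-0.6) + (1.4)·(1.4) + (-1.6)·(-1.6) + (-2.6)·(-2.6) + (3.4)·(3.4)) / 4 = 23.2/4 = 5.8
  S[X_1,X_2] = ((-0.6)·(2.4) + (1.4)·(0.4) + (-1.6)·(-2.6) + (-2.6)·(0.4) + (3.4)·(-0.6)) / 4 = 0.2/4 = 0.05
  S[X_1,X_3] = ((-0.6)·(-0.4) + (1.4)·(1.6) + (-1.6)·(-2.4) + (-2.6)·(0.6) + (3.4)·(0.6)) / 4 = 6.8/4 = 1.7
  S[X_2,X_2] = ((2.4)·(2.4) + (0.4)·(0.4) + (-2.6)·(-2.6) + (0.4)·(0.4) + (-0.6)·(-0.6)) / 4 = 13.2/4 = 3.3
  S[X_2,X_3] = ((2.4)·(-0.4) + (0.4)·(1.6) + (-2.6)·(-2.4) + (0.4)·(0.6) + (-0.6)·(0.6)) / 4 = 5.8/4 = 1.45
  S[X_3,X_3] = ((-0.4)·(-0.4) + (1.6)·(1.6) + (-2.4)·(-2.4) + (0.6)·(0.6) + (0.6)·(0.6)) / 4 = 9.2/4 = 2.3

S is symmetric (S[j,i] = S[i,j]). Assembling:

S = [[5.8, 0.05, 1.7],
 [0.05, 3.3, 1.45],
 [1.7, 1.45, 2.3]]


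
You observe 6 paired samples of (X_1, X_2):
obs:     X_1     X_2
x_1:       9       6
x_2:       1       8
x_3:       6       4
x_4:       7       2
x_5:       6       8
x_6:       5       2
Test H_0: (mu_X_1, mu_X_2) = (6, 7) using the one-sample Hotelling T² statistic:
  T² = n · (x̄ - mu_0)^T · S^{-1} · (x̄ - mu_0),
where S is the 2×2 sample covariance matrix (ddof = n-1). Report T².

Step 1 — sample mean vector:
  mean(X_1) = (9 + 1 + 6 + 7 + 6 + 5) / 6 = 34/6 = 5.6667
  mean(X_2) = (6 + 8 + 4 + 2 + 8 + 2) / 6 = 30/6 = 5
  x̄ = (5.6667, 5),  deviation x̄ - mu_0 = (5.6667, 5) - (6, 7) = (-0.3333, -2).

Step 2 — sample covariance matrix, S[i,j] = (1/(n-1)) · Σ_k (x_{k,i} - mean_i) · (x_{k,j} - mean_j), divisor n-1 = 5:
  S[X_1,X_1] = ((3.3333)·(3.3333) + (-4.6667)·(-4.6667) + (0.3333)·(0.3333) + (1.3333)·(1.3333) + (0.3333)·(0.3333) + (-0.6667)·(-0.6667)) / 5 = 35.3333/5 = 7.0667
  S[X_1,X_2] = ((3.3333)·(1) + (-4.6667)·(3) + (0.3333)·(-1) + (1.3333)·(-3) + (0.3333)·(3) + (-0.6667)·(-3)) / 5 = -12/5 = -2.4
  S[X_2,X_2] = ((1)·(1) + (3)·(3) + (-1)·(-1) + (-3)·(-3) + (3)·(3) + (-3)·(-3)) / 5 = 38/5 = 7.6
  S = [[7.0667, -2.4],
 [-2.4, 7.6]].

Step 3 — invert S. det(S) = 7.0667·7.6 - (-2.4)² = 47.9467.
  S^{-1} = (1/det) · [[d, -b], [-b, a]] = [[0.1585, 0.0501],
 [0.0501, 0.1474]].

Step 4 — quadratic form (x̄ - mu_0)^T · S^{-1} · (x̄ - mu_0):
  S^{-1} · (x̄ - mu_0) = (-0.1529, -0.3115),
  (x̄ - mu_0)^T · [...] = (-0.3333)·(-0.1529) + (-2)·(-0.3115) = 0.6739.

Step 5 — scale by n: T² = 6 · 0.6739 = 4.0434.

T² ≈ 4.0434


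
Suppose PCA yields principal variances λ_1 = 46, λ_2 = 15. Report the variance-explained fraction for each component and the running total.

Step 1 — total variance = trace(Sigma) = Σ λ_i = 46 + 15 = 61.

Step 2 — fraction explained by component i = λ_i / Σ λ:
  PC1: 46/61 = 0.7541
  PC2: 15/61 = 0.2459

Step 3 — cumulative fraction after k components = (λ_1 + ... + λ_k) / Σ λ:
  k = 1: 46/61 = 0.7541
  k = 2: (46 + 15)/61 = 61/61 = 1

Summary (fraction, with percent):

explained: PC1 0.7541 (75.41%), PC2 0.2459 (24.59%);  cumulative: 0.7541, 1


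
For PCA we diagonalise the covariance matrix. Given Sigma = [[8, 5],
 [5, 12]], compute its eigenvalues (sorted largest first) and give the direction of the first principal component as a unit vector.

Step 1 — characteristic polynomial of 2×2 Sigma:
  det(Sigma - λI) = λ² - trace · λ + det = 0.
  trace = 8 + 12 = 20, det = 8·12 - (5)² = 71.
Step 2 — discriminant:
  Δ = trace² - 4·det = 400 - 284 = 116.
Step 3 — eigenvalues:
  λ = (trace ± √Δ)/2 = (20 ± 10.7703)/2,
  λ_1 = 15.3852,  λ_2 = 4.6148.

Step 4 — unit eigenvector for λ_1: solve (Sigma - λ_1 I)v = 0. First row:
  (8 - 15.3852)·v_x + (5)·v_y = 0, i.e. (-7.3852)·v_x + (5)·v_y = 0,
  so v ∝ (b, λ_1 - a) = (5, 7.3852) = u.
  ||u|| = √((5)² + (7.3852)²) = √(79.5407) ≈ 8.9186,
  v_1 = u/||u|| ≈ (0.5606, 0.8281) (||v_1|| = 1).

λ_1 = 15.3852,  λ_2 = 4.6148;  v_1 ≈ (0.5606, 0.8281)


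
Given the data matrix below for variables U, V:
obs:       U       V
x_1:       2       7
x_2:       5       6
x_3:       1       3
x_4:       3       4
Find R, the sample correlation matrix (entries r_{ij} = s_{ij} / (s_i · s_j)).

Step 1 — column means:
  mean(U) = (2 + 5 + 1 + 3) / 4 = 11/4 = 2.75
  mean(V) = (7 + 6 + 3 + 4) / 4 = 20/4 = 5

Step 2 — sample variances and covariances s[i,j] = (1/(n-1)) · Σ_k (x_{k,i} - mean_i) · (x_{k,j} - mean_j), with n-1 = 3:
  s[U,U] = ((-0.75)·(-0.75) + (2.25)·(2.25) + (-1.75)·(-1.75) + (0.25)·(0.25)) / 3 = 8.75/3 = 2.9167
  s[U,V] = ((-0.75)·(2) + (2.25)·(1) + (-1.75)·(-2) + (0.25)·(-1)) / 3 = 4/3 = 1.3333
  s[V,V] = ((2)·(2) + (1)·(1) + (-2)·(-2) + (-1)·(-1)) / 3 = 10/3 = 3.3333
  Sample standard deviations s_i = √(s[i,i]):
  s(U) = √(2.9167) = 1.7078
  s(V) = √(3.3333) = 1.8257

Step 3 — r_{ij} = s_{ij} / (s_i · s_j):
  r[U,U] = 1 (diagonal).
  r[U,V] = 1.3333 / (1.7078 · 1.8257) = 1.3333 / 3.118 = 0.4276
  r[V,V] = 1 (diagonal).

R is symmetric with unit diagonal. Assembling:

R = [[1, 0.4276],
 [0.4276, 1]]


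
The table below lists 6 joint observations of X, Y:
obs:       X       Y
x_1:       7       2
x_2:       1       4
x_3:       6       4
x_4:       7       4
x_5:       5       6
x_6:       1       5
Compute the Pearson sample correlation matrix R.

Step 1 — column means:
  mean(X) = (7 + 1 + 6 + 7 + 5 + 1) / 6 = 27/6 = 4.5
  mean(Y) = (2 + 4 + 4 + 4 + 6 + 5) / 6 = 25/6 = 4.1667

Step 2 — sample variances and covariances s[i,j] = (1/(n-1)) · Σ_k (x_{k,i} - mean_i) · (x_{k,j} - mean_j), with n-1 = 5:
  s[X,X] = ((2.5)·(2.5) + (-3.5)·(-3.5) + (1.5)·(1.5) + (2.5)·(2.5) + (0.5)·(0.5) + (-3.5)·(-3.5)) / 5 = 39.5/5 = 7.9
  s[X,Y] = ((2.5)·(-2.1667) + (-3.5)·(-0.1667) + (1.5)·(-0.1667) + (2.5)·(-0.1667) + (0.5)·(1.8333) + (-3.5)·(0.8333)) / 5 = -7.5/5 = -1.5
  s[Y,Y] = ((-2.1667)·(-2.1667) + (-0.1667)·(-0.1667) + (-0.1667)·(-0.1667) + (-0.1667)·(-0.1667) + (1.8333)·(1.8333) + (0.8333)·(0.8333)) / 5 = 8.8333/5 = 1.7667
  Sample standard deviations s_i = √(s[i,i]):
  s(X) = √(7.9) = 2.8107
  s(Y) = √(1.7667) = 1.3292

Step 3 — r_{ij} = s_{ij} / (s_i · s_j):
  r[X,X] = 1 (diagonal).
  r[X,Y] = -1.5 / (2.8107 · 1.3292) = -1.5 / 3.7359 = -0.4015
  r[Y,Y] = 1 (diagonal).

R is symmetric with unit diagonal. Assembling:

R = [[1, -0.4015],
 [-0.4015, 1]]


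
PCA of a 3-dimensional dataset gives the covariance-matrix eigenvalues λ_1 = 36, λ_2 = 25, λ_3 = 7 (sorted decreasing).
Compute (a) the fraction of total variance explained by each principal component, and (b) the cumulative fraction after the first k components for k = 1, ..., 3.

Step 1 — total variance = trace(Sigma) = Σ λ_i = 36 + 25 + 7 = 68.

Step 2 — fraction explained by component i = λ_i / Σ λ:
  PC1: 36/68 = 0.5294
  PC2: 25/68 = 0.3676
  PC3: 7/68 = 0.1029

Step 3 — cumulative fraction after k components = (λ_1 + ... + λ_k) / Σ λ:
  k = 1: 36/68 = 0.5294
  k = 2: (36 + 25)/68 = 61/68 = 0.8971
  k = 3: (36 + 25 + 7)/68 = 68/68 = 1

Summary (fraction, with percent):

explained: PC1 0.5294 (52.94%), PC2 0.3676 (36.76%), PC3 0.1029 (10.29%);  cumulative: 0.5294, 0.8971, 1


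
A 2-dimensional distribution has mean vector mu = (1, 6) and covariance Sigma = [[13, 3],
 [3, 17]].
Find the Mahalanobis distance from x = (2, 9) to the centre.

Step 1 — centre the observation: (x - mu) = (1, 3).

Step 2 — invert Sigma. det(Sigma) = 13·17 - (3)² = 212.
  Sigma^{-1} = (1/det) · [[d, -b], [-b, a]] = [[0.0802, -0.0142],
 [-0.0142, 0.0613]].

Step 3 — form the quadratic (x - mu)^T · Sigma^{-1} · (x - mu):
  Sigma^{-1} · (x - mu) = (0.0377, 0.1698).
  (x - mu)^T · [Sigma^{-1} · (x - mu)] = (1)·(0.0377) + (3)·(0.1698) = 0.5472.

Step 4 — take square root: d = √(0.5472) ≈ 0.7397.

d(x, mu) = √(0.5472) ≈ 0.7397


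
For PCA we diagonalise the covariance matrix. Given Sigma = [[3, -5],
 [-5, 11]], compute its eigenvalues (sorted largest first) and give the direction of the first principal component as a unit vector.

Step 1 — characteristic polynomial of 2×2 Sigma:
  det(Sigma - λI) = λ² - trace · λ + det = 0.
  trace = 3 + 11 = 14, det = 3·11 - (-5)² = 8.
Step 2 — discriminant:
  Δ = trace² - 4·det = 196 - 32 = 164.
Step 3 — eigenvalues:
  λ = (trace ± √Δ)/2 = (14 ± 12.8062)/2,
  λ_1 = 13.4031,  λ_2 = 0.5969.

Step 4 — unit eigenvector for λ_1: solve (Sigma - λ_1 I)v = 0. First row:
  (3 - 13.4031)·v_x + (-5)·v_y = 0, i.e. (-10.4031)·v_x + (-5)·v_y = 0,
  so v ∝ (b, λ_1 - a) = (-5, 10.4031); multiply by -1 so the first entry is positive: u = (5, -10.4031).
  ||u|| = √((5)² + (-10.4031)²) = √(133.225) ≈ 11.5423,
  v_1 = u/||u|| ≈ (0.4332, -0.9013) (||v_1|| = 1).

λ_1 = 13.4031,  λ_2 = 0.5969;  v_1 ≈ (0.4332, -0.9013)


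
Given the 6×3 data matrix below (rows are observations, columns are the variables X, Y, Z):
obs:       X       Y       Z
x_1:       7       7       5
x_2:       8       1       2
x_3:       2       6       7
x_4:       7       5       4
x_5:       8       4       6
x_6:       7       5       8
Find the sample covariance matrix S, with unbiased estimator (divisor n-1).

Step 1 — column means:
  mean(X) = (7 + 8 + 2 + 7 + 8 + 7) / 6 = 39/6 = 6.5
  mean(Y) = (7 + 1 + 6 + 5 + 4 + 5) / 6 = 28/6 = 4.6667
  mean(Z) = (5 + 2 + 7 + 4 + 6 + 8) / 6 = 32/6 = 5.3333

Step 2 — sample covariance S[i,j] = (1/(n-1)) · Σ_k (x_{k,i} - mean_i) · (x_{k,j} - mean_j), with n-1 = 5.
  S[X,X] = ((0.5)·(0.5) + (1.5)·(1.5) + (-4.5)·(-4.5) + (0.5)·(0.5) + (1.5)·(1.5) + (0.5)·(0.5)) / 5 = 25.5/5 = 5.1
  S[X,Y] = ((0.5)·(2.3333) + (1.5)·(-3.6667) + (-4.5)·(1.3333) + (0.5)·(0.3333) + (1.5)·(-0.6667) + (0.5)·(0.3333)) / 5 = -11/5 = -2.2
  S[X,Z] = ((0.5)·(-0.3333) + (1.5)·(-3.3333) + (-4.5)·(1.6667) + (0.5)·(-1.3333) + (1.5)·(0.6667) + (0.5)·(2.6667)) / 5 = -11/5 = -2.2
  S[Y,Y] = ((2.3333)·(2.3333) + (-3.6667)·(-3.6667) + (1.3333)·(1.3333) + (0.3333)·(0.3333) + (-0.6667)·(-0.6667) + (0.3333)·(0.3333)) / 5 = 21.3333/5 = 4.2667
  S[Y,Z] = ((2.3333)·(-0.3333) + (-3.6667)·(-3.3333) + (1.3333)·(1.6667) + (0.3333)·(-1.3333) + (-0.6667)·(0.6667) + (0.3333)·(2.6667)) / 5 = 13.6667/5 = 2.7333
  S[Z,Z] = ((-0.3333)·(-0.3333) + (-3.3333)·(-3.3333) + (1.6667)·(1.6667) + (-1.3333)·(-1.3333) + (0.6667)·(0.6667) + (2.6667)·(2.6667)) / 5 = 23.3333/5 = 4.6667

S is symmetric (S[j,i] = S[i,j]). Assembling:

S = [[5.1, -2.2, -2.2],
 [-2.2, 4.2667, 2.7333],
 [-2.2, 2.7333, 4.6667]]


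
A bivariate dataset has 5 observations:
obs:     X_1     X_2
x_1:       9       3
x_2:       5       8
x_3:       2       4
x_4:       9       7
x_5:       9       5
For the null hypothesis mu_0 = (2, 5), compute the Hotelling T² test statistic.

Step 1 — sample mean vector:
  mean(X_1) = (9 + 5 + 2 + 9 + 9) / 5 = 34/5 = 6.8
  mean(X_2) = (3 + 8 + 4 + 7 + 5) / 5 = 27/5 = 5.4
  x̄ = (6.8, 5.4),  deviation x̄ - mu_0 = (6.8, 5.4) - (2, 5) = (4.8, 0.4).

Step 2 — sample covariance matrix, S[i,j] = (1/(n-1)) · Σ_k (x_{k,i} - mean_i) · (x_{k,j} - mean_j), divisor n-1 = 4:
  S[X_1,X_1] = ((2.2)·(2.2) + (-1.8)·(-1.8) + (-4.8)·(-4.8) + (2.2)·(2.2) + (2.2)·(2.2)) / 4 = 40.8/4 = 10.2
  S[X_1,X_2] = ((2.2)·(-2.4) + (-1.8)·(2.6) + (-4.8)·(-1.4) + (2.2)·(1.6) + (2.2)·(-0.4)) / 4 = -0.6/4 = -0.15
  S[X_2,X_2] = ((-2.4)·(-2.4) + (2.6)·(2.6) + (-1.4)·(-1.4) + (1.6)·(1.6) + (-0.4)·(-0.4)) / 4 = 17.2/4 = 4.3
  S = [[10.2, -0.15],
 [-0.15, 4.3]].

Step 3 — invert S. det(S) = 10.2·4.3 - (-0.15)² = 43.8375.
  S^{-1} = (1/det) · [[d, -b], [-b, a]] = [[0.0981, 0.0034],
 [0.0034, 0.2327]].

Step 4 — quadratic form (x̄ - mu_0)^T · S^{-1} · (x̄ - mu_0):
  S^{-1} · (x̄ - mu_0) = (0.4722, 0.1095),
  (x̄ - mu_0)^T · [...] = (4.8)·(0.4722) + (0.4)·(0.1095) = 2.3104.

Step 5 — scale by n: T² = 5 · 2.3104 = 11.5518.

T² ≈ 11.5518
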